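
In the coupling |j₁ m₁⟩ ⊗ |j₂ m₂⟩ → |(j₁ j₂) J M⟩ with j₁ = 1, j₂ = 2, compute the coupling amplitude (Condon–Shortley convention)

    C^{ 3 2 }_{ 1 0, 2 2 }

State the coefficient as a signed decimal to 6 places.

triangle: 0!·2!·4!/7! = 48/5040
(j±m)!: 1!·1!·4!·0!·5!·1! = 2880
prefactor² = (2J+1)·Δ·N² = 192
  k=0: +1/(0!·0!·1!·4!·1!·0!) = 1/24
Σ = 1/24  ⇒  CG² = 192·1/24² = 1/3
CG = +√(1/3) = +0.577350

+0.577350  (= +√(1/3))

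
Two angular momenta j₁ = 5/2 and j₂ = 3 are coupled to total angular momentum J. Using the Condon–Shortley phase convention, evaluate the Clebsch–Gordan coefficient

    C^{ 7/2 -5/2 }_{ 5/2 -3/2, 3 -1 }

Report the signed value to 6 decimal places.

√[8·2!3!4!/10! · 1!4!2!4!1!6!] = √(18432/35)
  +(−1)^1/∏(1,1,3,1,0,3)! = -1/36  (running -1/36)
  +(−1)^2/∏(2,0,2,0,1,4)! = 1/96  (running -5/288)
⟨..|..⟩ = √(18432/35)·(-5/288) = -0.398410

-0.398410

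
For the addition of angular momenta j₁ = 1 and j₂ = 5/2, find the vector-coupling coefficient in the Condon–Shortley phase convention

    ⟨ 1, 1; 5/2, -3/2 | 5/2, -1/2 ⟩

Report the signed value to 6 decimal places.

+√(16/35) ≈ +0.676123

√[6·1!1!4!/7! · 2!0!1!4!2!3!] = √(576/35)
  +(−1)^0/∏(0,1,0,1,1,3)! = 1/6  (running 1/6)
⟨..|..⟩ = √(576/35)·(1/6) = +0.676123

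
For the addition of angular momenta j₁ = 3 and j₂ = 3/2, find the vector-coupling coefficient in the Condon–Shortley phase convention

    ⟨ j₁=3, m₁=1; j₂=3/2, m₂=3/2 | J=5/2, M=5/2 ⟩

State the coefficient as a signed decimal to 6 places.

j₁+j₂−J=2  J+j₁−j₂=4  J−j₁+j₂=1  j₁+j₂+J+1=8
(j₁±m₁, j₂±m₂, J±M) = (4,2,3,0,5,0)
P² = 1728/7
sum k=2..2:
  [2] +1/48 = 1/48
S = 1/48
C² = P²·S² = 3/28 ; C = +0.327327

+√(3/28) = +0.327327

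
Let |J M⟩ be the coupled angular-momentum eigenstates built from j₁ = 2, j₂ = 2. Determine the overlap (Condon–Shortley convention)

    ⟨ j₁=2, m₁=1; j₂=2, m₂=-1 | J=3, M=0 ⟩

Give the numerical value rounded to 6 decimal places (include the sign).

+√(2/5) ≈ +0.632456

√[7·1!3!3!/8! · 3!1!1!3!3!3!] = √(81/10)
  +(−1)^0/∏(0,1,1,1,2,2)! = 1/4  (running 1/4)
  +(−1)^1/∏(1,0,0,0,3,3)! = -1/36  (running 2/9)
⟨..|..⟩ = √(81/10)·(2/9) = +0.632456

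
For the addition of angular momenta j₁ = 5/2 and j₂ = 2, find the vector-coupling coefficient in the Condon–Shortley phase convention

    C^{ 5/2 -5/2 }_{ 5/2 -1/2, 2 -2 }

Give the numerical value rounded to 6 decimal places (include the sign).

+√(3/14) = +0.462910

j₁+j₂−J=2  J+j₁−j₂=3  J−j₁+j₂=2  j₁+j₂+J+1=8
(j₁±m₁, j₂±m₂, J±M) = (2,3,0,4,0,5)
P² = 864/7
sum k=0..0:
  [0] +1/24 = 1/24
S = 1/24
C² = P²·S² = 3/14 ; C = +0.462910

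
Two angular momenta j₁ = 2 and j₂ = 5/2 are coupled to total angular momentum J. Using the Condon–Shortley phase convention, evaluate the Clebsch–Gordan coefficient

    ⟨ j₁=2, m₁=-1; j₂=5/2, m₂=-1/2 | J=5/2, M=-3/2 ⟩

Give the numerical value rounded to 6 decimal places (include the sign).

j₁+j₂−J=2  J+j₁−j₂=2  J−j₁+j₂=3  j₁+j₂+J+1=8
(j₁±m₁, j₂±m₂, J±M) = (1,3,2,3,1,4)
P² = 216/35
sum k=1..2:
  [1] −1/4 = -1/4
  [2] +1/12 = 1/12
S = -1/6
C² = P²·S² = 6/35 ; C = -0.414039

−√(6/35) = -0.414039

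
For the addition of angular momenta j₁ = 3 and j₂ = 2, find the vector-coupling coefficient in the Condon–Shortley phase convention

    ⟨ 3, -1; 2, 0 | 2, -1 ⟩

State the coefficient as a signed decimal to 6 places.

j₁+j₂−J=3  J+j₁−j₂=3  J−j₁+j₂=1  j₁+j₂+J+1=8
(j₁±m₁, j₂±m₂, J±M) = (2,4,2,2,1,3)
P² = 36/7
sum k=1..2:
  [1] −1/12 = -1/12
  [2] +1/4 = 1/4
S = 1/6
C² = P²·S² = 1/7 ; C = +0.377964

+0.377964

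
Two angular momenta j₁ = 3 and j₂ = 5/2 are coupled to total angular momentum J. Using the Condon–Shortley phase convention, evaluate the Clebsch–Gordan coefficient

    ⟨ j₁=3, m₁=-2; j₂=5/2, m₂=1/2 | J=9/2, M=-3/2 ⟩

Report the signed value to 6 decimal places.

√[10·1!5!4!/11! · 1!5!3!2!3!6!] = √(345600/77)
  +(−1)^0/∏(0,1,5,3,0,1)! = 1/720  (running 1/720)
  +(−1)^1/∏(1,0,4,2,1,2)! = -1/96  (running -13/1440)
⟨..|..⟩ = √(345600/77)·(-13/1440) = -0.604815

-0.604815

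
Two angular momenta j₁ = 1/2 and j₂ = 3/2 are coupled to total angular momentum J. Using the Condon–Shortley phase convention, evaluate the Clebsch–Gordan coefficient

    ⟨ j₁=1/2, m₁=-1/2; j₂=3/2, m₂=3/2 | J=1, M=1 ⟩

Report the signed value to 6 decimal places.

triangle: 1!·0!·2!/4! = 2/24
(j±m)!: 0!·1!·3!·0!·2!·0! = 12
prefactor² = (2J+1)·Δ·N² = 3
  k=1: −1/(1!·0!·0!·2!·0!·0!) = -1/2
Σ = -1/2  ⇒  CG² = 3·(-1/2)² = 3/4
CG = −√(3/4) = -0.866025

−√(3/4) ≈ -0.866025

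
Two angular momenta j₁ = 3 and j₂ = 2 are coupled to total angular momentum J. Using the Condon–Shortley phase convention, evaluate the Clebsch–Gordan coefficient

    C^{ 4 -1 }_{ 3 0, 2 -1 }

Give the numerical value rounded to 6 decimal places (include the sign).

triangle: 1!*5!*3!/10! = 720/3628800
(j±m)!: 3!*3!*1!*3!*3!*5! = 155520
prefactor² = (2J+1)*Δ*N² = 1944/7
  k=0: +1/(0!*1!*3!*1!*2!*2!) = 1/24
  k=1: −1/(1!*0!*2!*0!*3!*3!) = -1/72
Σ = 1/36  ⇒  CG² = 1944/7*1/36² = 3/14
CG = +√(3/14) = +0.462910

+0.462910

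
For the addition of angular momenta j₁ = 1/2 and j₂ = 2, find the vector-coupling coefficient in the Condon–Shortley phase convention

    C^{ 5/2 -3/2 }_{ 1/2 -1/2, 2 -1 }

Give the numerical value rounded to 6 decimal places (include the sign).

√[6·0!1!4!/6! · 0!1!1!3!1!4!] = √(144/5)
  +(−1)^0/∏(0,0,1,1,0,3)! = 1/6  (running 1/6)
⟨..|..⟩ = √(144/5)·(1/6) = +0.894427

+0.894427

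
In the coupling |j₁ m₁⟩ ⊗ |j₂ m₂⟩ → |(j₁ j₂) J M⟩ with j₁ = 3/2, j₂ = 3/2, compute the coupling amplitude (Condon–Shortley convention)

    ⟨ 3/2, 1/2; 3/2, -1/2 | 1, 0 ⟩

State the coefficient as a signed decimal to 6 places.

√[3·2!1!1!/5! · 2!1!1!2!1!1!] = √(1/5)
  +(−1)^0/∏(0,2,1,1,0,0)! = 1/2  (running 1/2)
  +(−1)^1/∏(1,1,0,0,1,1)! = -1  (running -1/2)
⟨..|..⟩ = √(1/5)·(-1/2) = -0.223607

−√(1/20) ≈ -0.223607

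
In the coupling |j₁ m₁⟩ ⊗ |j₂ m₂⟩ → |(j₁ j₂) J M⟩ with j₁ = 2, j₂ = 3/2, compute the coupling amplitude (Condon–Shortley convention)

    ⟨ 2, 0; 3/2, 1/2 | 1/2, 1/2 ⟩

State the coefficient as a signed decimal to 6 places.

j₁+j₂−J=3  J+j₁−j₂=1  J−j₁+j₂=0  j₁+j₂+J+1=5
(j₁±m₁, j₂±m₂, J±M) = (2,2,2,1,1,0)
P² = 4/5
sum k=2..2:
  [2] +1/2 = 1/2
S = 1/2
C² = P²·S² = 1/5 ; C = +0.447214

+0.447214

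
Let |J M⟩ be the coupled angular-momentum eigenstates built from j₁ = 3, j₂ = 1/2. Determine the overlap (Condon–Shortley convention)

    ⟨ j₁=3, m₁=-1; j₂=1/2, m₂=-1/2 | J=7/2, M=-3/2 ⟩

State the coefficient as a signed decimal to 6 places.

+0.845154  (= +√(5/7))

√[8·0!6!1!/8! · 2!4!0!1!2!5!] = √(11520/7)
  +(−1)^0/∏(0,0,4,0,2,1)! = 1/48  (running 1/48)
⟨..|..⟩ = √(11520/7)·(1/48) = +0.845154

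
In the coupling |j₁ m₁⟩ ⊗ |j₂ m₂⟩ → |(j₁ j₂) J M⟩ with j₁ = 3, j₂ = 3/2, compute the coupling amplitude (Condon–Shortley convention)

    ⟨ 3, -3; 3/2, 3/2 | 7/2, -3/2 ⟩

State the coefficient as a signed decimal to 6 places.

−√(2/21) = -0.308607

triangle: 1!×5!×2!/9! = 240/362880
(j±m)!: 0!×6!×3!×0!×2!×5! = 1036800
prefactor² = (2J+1)×Δ×N² = 38400/7
  k=1: −1/(1!×0!×5!×2!×0!×0!) = -1/240
Σ = -1/240  ⇒  CG² = 38400/7×(-1/240)² = 2/21
CG = −√(2/21) = -0.308607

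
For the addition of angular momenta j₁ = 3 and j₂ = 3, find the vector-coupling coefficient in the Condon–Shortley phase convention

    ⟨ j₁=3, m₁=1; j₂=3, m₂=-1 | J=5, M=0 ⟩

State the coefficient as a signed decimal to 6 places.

triangle: 1!*5!*5!/12! = 14400/479001600
(j±m)!: 4!*2!*2!*4!*5!*5! = 33177600
prefactor² = (2J+1)*Δ*N² = 76800/7
  k=0: +1/(0!*1!*2!*2!*3!*3!) = 1/144
  k=1: −1/(1!*0!*1!*1!*4!*4!) = -1/576
Σ = 1/192  ⇒  CG² = 76800/7*1/192² = 25/84
CG = +√(25/84) = +0.545545

+√(25/84) = +0.545545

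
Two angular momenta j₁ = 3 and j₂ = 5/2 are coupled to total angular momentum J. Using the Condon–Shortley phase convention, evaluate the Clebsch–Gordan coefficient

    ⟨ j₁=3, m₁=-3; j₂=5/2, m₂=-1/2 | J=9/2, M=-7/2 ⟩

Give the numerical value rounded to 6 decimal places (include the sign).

triangle: 1!×5!×4!/11! = 2880/39916800
(j±m)!: 0!×6!×2!×3!×1!×8! = 348364800
prefactor² = (2J+1)×Δ×N² = 2764800/11
  k=1: −1/(1!×0!×5!×1!×0!×3!) = -1/720
Σ = -1/720  ⇒  CG² = 2764800/11×(-1/720)² = 16/33
CG = −√(16/33) = -0.696311

−√(16/33) ≈ -0.696311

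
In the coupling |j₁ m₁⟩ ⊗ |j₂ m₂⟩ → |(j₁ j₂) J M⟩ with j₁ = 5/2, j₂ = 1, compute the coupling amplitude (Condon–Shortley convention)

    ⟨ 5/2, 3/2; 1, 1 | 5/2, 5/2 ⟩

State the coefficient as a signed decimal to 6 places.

−√(2/7) = -0.534522

j₁+j₂−J=1  J+j₁−j₂=4  J−j₁+j₂=1  j₁+j₂+J+1=7
(j₁±m₁, j₂±m₂, J±M) = (4,1,2,0,5,0)
P² = 1152/7
sum k=1..1:
  [1] −1/24 = -1/24
S = -1/24
C² = P²·S² = 2/7 ; C = -0.534522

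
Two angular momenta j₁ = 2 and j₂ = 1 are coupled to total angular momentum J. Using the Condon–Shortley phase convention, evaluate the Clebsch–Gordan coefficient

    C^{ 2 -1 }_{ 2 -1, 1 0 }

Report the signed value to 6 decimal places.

triangle: 1!×3!×1!/6! = 6/720
(j±m)!: 1!×3!×1!×1!×1!×3! = 36
prefactor² = (2J+1)×Δ×N² = 3/2
  k=0: +1/(0!×1!×3!×1!×0!×0!) = 1/6
  k=1: −1/(1!×0!×2!×0!×1!×1!) = -1/2
Σ = -1/3  ⇒  CG² = 3/2×(-1/3)² = 1/6
CG = −√(1/6) = -0.408248

−√(1/6) ≈ -0.408248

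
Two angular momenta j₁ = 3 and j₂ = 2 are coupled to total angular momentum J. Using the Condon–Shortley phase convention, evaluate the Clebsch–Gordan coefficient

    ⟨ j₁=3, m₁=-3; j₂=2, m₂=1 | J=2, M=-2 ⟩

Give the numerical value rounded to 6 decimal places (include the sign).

−√(5/14) = -0.597614

triangle: 3!·3!·1!/8! = 36/40320
(j±m)!: 0!·6!·3!·1!·0!·4! = 103680
prefactor² = (2J+1)·Δ·N² = 3240/7
  k=3: −1/(3!·0!·3!·0!·0!·1!) = -1/36
Σ = -1/36  ⇒  CG² = 3240/7·(-1/36)² = 5/14
CG = −√(5/14) = -0.597614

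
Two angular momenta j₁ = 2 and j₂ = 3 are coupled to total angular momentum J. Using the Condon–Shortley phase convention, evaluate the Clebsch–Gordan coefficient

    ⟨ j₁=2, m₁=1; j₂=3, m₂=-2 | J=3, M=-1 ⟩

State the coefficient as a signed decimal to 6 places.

+0.500000  (= +√(1/4))

√[7·2!2!4!/9! · 3!1!1!5!2!4!] = √(64)
  +(−1)^0/∏(0,2,1,1,1,3)! = 1/12  (running 1/12)
  +(−1)^1/∏(1,1,0,0,2,4)! = -1/48  (running 1/16)
⟨..|..⟩ = √(64)·(1/16) = +0.500000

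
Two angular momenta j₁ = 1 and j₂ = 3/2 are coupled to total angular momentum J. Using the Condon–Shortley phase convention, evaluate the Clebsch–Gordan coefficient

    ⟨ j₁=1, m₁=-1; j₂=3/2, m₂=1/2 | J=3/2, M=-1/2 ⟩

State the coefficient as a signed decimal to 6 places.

j₁+j₂−J=1  J+j₁−j₂=1  J−j₁+j₂=2  j₁+j₂+J+1=5
(j₁±m₁, j₂±m₂, J±M) = (0,2,2,1,1,2)
P² = 8/15
sum k=1..1:
  [1] −1/1 = -1
S = -1
C² = P²·S² = 8/15 ; C = -0.730297

-0.730297  (= −√(8/15))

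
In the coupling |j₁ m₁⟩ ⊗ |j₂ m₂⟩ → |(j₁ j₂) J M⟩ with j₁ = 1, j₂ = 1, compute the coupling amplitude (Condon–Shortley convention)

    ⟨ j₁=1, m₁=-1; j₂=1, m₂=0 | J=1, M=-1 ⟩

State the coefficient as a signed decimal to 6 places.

-0.707107  (= −√(1/2))

triangle: 1!·1!·1!/4! = 1/24
(j±m)!: 0!·2!·1!·1!·0!·2! = 4
prefactor² = (2J+1)·Δ·N² = 1/2
  k=1: −1/(1!·0!·1!·0!·0!·1!) = -1
Σ = -1  ⇒  CG² = 1/2·(-1)² = 1/2
CG = −√(1/2) = -0.707107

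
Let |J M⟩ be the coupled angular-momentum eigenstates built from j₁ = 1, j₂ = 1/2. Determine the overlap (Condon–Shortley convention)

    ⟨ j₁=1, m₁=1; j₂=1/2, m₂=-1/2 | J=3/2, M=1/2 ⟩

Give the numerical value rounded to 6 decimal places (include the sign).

√[4·0!2!1!/4! · 2!0!0!1!2!1!] = √(4/3)
  +(−1)^0/∏(0,0,0,0,2,1)! = 1/2  (running 1/2)
⟨..|..⟩ = √(4/3)·(1/2) = +0.577350

+√(1/3) ≈ +0.577350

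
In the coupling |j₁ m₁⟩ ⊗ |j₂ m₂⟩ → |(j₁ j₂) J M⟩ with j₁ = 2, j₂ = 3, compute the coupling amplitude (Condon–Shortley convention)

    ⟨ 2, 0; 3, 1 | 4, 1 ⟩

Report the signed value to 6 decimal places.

-0.327327

j₁+j₂−J=1  J+j₁−j₂=3  J−j₁+j₂=5  j₁+j₂+J+1=10
(j₁±m₁, j₂±m₂, J±M) = (2,2,4,2,5,3)
P² = 1728/7
sum k=0..1:
  [0] +1/48 = 1/48
  [1] −1/24 = -1/24
S = -1/48
C² = P²·S² = 3/28 ; C = -0.327327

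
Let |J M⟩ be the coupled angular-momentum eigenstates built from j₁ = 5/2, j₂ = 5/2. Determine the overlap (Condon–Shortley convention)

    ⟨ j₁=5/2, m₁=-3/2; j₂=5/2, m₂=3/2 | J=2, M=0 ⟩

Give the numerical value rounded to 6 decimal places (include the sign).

−√(1/84) = -0.109109

triangle: 3!·2!·2!/8! = 24/40320
(j±m)!: 1!·4!·4!·1!·2!·2! = 2304
prefactor² = (2J+1)·Δ·N² = 48/7
  k=2: +1/(2!·1!·2!·2!·0!·0!) = 1/8
  k=3: −1/(3!·0!·1!·1!·1!·1!) = -1/6
Σ = -1/24  ⇒  CG² = 48/7·(-1/24)² = 1/84
CG = −√(1/84) = -0.109109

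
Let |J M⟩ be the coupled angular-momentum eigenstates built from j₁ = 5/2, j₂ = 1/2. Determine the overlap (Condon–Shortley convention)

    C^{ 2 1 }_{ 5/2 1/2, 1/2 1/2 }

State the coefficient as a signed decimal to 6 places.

√[5·1!4!0!/6! · 3!2!1!0!3!1!] = √(12)
  +(−1)^1/∏(1,0,1,0,3,0)! = -1/6  (running -1/6)
⟨..|..⟩ = √(12)·(-1/6) = -0.577350

-0.577350  (= −√(1/3))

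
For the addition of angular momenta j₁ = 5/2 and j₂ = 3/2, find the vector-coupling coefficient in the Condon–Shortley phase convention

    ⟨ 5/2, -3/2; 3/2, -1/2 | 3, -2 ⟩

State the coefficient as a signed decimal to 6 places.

−√(1/12) ≈ -0.288675

√[7·1!4!2!/8! · 1!4!1!2!1!5!] = √(48)
  +(−1)^0/∏(0,1,4,1,0,1)! = 1/24  (running 1/24)
  +(−1)^1/∏(1,0,3,0,1,2)! = -1/12  (running -1/24)
⟨..|..⟩ = √(48)·(-1/24) = -0.288675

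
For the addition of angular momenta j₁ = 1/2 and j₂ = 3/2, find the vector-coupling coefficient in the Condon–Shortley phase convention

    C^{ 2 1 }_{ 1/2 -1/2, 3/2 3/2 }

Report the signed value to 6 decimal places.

+√(1/4) = +0.500000

j₁+j₂−J=0  J+j₁−j₂=1  J−j₁+j₂=3  j₁+j₂+J+1=5
(j₁±m₁, j₂±m₂, J±M) = (0,1,3,0,3,1)
P² = 9
sum k=0..0:
  [0] +1/6 = 1/6
S = 1/6
C² = P²·S² = 1/4 ; C = +0.500000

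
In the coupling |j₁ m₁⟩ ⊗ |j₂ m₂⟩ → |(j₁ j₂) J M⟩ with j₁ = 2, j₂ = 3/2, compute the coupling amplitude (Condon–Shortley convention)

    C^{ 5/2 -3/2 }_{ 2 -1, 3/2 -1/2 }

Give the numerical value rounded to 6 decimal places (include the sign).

√[6·1!3!2!/7! · 1!3!1!2!1!4!] = √(144/35)
  +(−1)^0/∏(0,1,3,1,0,1)! = 1/6  (running 1/6)
  +(−1)^1/∏(1,0,2,0,1,2)! = -1/4  (running -1/12)
⟨..|..⟩ = √(144/35)·(-1/12) = -0.169031

-0.169031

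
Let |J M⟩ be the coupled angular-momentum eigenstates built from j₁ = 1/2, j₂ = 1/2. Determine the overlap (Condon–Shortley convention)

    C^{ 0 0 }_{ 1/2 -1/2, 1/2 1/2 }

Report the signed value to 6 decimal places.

−√(1/2) ≈ -0.707107

triangle: 1!·0!·0!/2! = 1/2
(j±m)!: 0!·1!·1!·0!·0!·0! = 1
prefactor² = (2J+1)·Δ·N² = 1/2
  k=1: −1/(1!·0!·0!·0!·0!·0!) = -1
Σ = -1  ⇒  CG² = 1/2·(-1)² = 1/2
CG = −√(1/2) = -0.707107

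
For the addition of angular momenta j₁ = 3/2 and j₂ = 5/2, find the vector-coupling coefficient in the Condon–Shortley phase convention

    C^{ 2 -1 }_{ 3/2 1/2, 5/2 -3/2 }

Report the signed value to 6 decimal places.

j₁+j₂−J=2  J+j₁−j₂=1  J−j₁+j₂=3  j₁+j₂+J+1=7
(j₁±m₁, j₂±m₂, J±M) = (2,1,1,4,1,3)
P² = 24/7
sum k=0..1:
  [0] +1/4 = 1/4
  [1] −1/6 = -1/6
S = 1/12
C² = P²·S² = 1/42 ; C = +0.154303

+0.154303  (= +√(1/42))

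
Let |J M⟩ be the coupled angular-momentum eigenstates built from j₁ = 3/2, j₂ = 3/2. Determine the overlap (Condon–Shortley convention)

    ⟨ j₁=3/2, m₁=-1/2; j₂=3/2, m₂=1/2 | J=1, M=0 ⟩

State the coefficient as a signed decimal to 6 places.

j₁+j₂−J=2  J+j₁−j₂=1  J−j₁+j₂=1  j₁+j₂+J+1=5
(j₁±m₁, j₂±m₂, J±M) = (1,2,2,1,1,1)
P² = 1/5
sum k=1..2:
  [1] −1/1 = -1
  [2] +1/2 = 1/2
S = -1/2
C² = P²·S² = 1/20 ; C = -0.223607

−√(1/20) ≈ -0.223607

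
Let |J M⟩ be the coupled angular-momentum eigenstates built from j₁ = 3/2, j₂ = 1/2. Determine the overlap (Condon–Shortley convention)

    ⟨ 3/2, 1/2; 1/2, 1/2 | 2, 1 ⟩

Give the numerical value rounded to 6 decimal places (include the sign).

j₁+j₂−J=0  J+j₁−j₂=3  J−j₁+j₂=1  j₁+j₂+J+1=5
(j₁±m₁, j₂±m₂, J±M) = (2,1,1,0,3,1)
P² = 3
sum k=0..0:
  [0] +1/2 = 1/2
S = 1/2
C² = P²·S² = 3/4 ; C = +0.866025

+0.866025  (= +√(3/4))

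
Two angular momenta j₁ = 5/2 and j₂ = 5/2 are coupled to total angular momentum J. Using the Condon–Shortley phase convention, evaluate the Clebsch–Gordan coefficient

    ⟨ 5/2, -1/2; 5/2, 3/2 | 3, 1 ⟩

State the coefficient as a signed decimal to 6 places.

+√(1/30) = +0.182574

√[7·2!3!3!/9! · 2!3!4!1!4!2!] = √(96/5)
  +(−1)^1/∏(1,1,2,3,1,0)! = -1/12  (running -1/12)
  +(−1)^2/∏(2,0,1,2,2,1)! = 1/8  (running 1/24)
⟨..|..⟩ = √(96/5)·(1/24) = +0.182574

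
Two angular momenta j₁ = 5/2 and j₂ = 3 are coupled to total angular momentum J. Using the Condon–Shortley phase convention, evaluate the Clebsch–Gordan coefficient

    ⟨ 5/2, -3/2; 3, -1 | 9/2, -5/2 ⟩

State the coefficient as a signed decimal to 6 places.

−√(10/99) ≈ -0.317821

√[10·1!4!5!/11! · 1!4!2!4!2!7!] = √(92160/11)
  +(−1)^0/∏(0,1,4,2,0,3)! = 1/288  (running 1/288)
  +(−1)^1/∏(1,0,3,1,1,4)! = -1/144  (running -1/288)
⟨..|..⟩ = √(92160/11)·(-1/288) = -0.317821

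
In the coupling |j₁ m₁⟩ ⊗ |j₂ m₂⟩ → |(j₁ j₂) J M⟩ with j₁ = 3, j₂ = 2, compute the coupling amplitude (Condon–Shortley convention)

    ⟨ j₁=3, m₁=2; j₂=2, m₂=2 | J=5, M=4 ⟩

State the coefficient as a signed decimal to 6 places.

+√(3/5) ≈ +0.774597

triangle: 0!·6!·4!/11! = 17280/39916800
(j±m)!: 5!·1!·4!·0!·9!·1! = 1045094400
prefactor² = (2J+1)·Δ·N² = 4976640
  k=0: +1/(0!·0!·1!·4!·5!·0!) = 1/2880
Σ = 1/2880  ⇒  CG² = 4976640·1/2880² = 3/5
CG = +√(3/5) = +0.774597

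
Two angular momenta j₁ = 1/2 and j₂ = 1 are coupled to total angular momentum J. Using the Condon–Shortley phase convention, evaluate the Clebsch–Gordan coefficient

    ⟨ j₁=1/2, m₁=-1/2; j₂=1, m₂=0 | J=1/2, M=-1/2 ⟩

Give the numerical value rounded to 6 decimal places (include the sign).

-0.577350  (= −√(1/3))

√[2·1!0!1!/3! · 0!1!1!1!0!1!] = √(1/3)
  +(−1)^1/∏(1,0,0,0,0,1)! = -1  (running -1)
⟨..|..⟩ = √(1/3)·(-1) = -0.577350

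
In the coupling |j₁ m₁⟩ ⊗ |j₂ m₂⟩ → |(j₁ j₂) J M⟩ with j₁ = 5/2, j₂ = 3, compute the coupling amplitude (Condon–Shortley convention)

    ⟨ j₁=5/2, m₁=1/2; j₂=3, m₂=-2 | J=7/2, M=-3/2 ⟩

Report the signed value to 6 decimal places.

j₁+j₂−J=2  J+j₁−j₂=3  J−j₁+j₂=4  j₁+j₂+J+1=10
(j₁±m₁, j₂±m₂, J±M) = (3,2,1,5,2,5)
P² = 1536/7
sum k=0..1:
  [0] +1/24 = 1/24
  [1] −1/48 = -1/48
S = 1/48
C² = P²·S² = 2/21 ; C = +0.308607

+0.308607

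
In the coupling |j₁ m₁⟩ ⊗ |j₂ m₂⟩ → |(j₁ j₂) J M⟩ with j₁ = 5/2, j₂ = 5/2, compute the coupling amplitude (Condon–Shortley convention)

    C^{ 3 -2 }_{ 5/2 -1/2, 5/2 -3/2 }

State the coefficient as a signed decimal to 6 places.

−√(1/12) ≈ -0.288675

triangle: 2!×3!×3!/9! = 72/362880
(j±m)!: 2!×3!×1!×4!×1!×5! = 34560
prefactor² = (2J+1)×Δ×N² = 48
  k=0: +1/(0!×2!×3!×1!×0!×2!) = 1/24
  k=1: −1/(1!×1!×2!×0!×1!×3!) = -1/12
Σ = -1/24  ⇒  CG² = 48×(-1/24)² = 1/12
CG = −√(1/12) = -0.288675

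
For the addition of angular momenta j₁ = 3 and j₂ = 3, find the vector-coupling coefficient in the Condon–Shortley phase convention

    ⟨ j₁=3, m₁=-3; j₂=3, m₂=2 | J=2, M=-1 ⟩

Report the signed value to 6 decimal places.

j₁+j₂−J=4  J+j₁−j₂=2  J−j₁+j₂=2  j₁+j₂+J+1=9
(j₁±m₁, j₂±m₂, J±M) = (0,6,5,1,1,3)
P² = 4800/7
sum k=4..4:
  [4] +1/48 = 1/48
S = 1/48
C² = P²·S² = 25/84 ; C = +0.545545

+√(25/84) = +0.545545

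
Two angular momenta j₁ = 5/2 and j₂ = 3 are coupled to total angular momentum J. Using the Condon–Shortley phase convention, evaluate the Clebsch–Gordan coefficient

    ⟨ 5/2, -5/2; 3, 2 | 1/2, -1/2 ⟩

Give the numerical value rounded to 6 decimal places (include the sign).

triangle: 5!·0!·1!/7! = 120/5040
(j±m)!: 0!·5!·5!·1!·0!·1! = 14400
prefactor² = (2J+1)·Δ·N² = 4800/7
  k=5: −1/(5!·0!·0!·0!·0!·1!) = -1/120
Σ = -1/120  ⇒  CG² = 4800/7·(-1/120)² = 1/21
CG = −√(1/21) = -0.218218

-0.218218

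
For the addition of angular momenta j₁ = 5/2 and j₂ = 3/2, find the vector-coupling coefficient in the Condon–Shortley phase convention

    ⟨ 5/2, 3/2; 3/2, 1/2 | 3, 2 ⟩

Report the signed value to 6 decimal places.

√[7·1!4!2!/8! · 4!1!2!1!5!1!] = √(48)
  +(−1)^0/∏(0,1,1,2,3,0)! = 1/12  (running 1/12)
  +(−1)^1/∏(1,0,0,1,4,1)! = -1/24  (running 1/24)
⟨..|..⟩ = √(48)·(1/24) = +0.288675

+√(1/12) ≈ +0.288675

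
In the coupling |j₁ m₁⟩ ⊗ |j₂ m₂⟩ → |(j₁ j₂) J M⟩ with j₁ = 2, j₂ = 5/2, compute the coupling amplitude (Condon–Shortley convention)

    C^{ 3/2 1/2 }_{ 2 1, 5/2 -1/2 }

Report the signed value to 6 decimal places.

j₁+j₂−J=3  J+j₁−j₂=1  J−j₁+j₂=2  j₁+j₂+J+1=7
(j₁±m₁, j₂±m₂, J±M) = (3,1,2,3,2,1)
P² = 48/35
sum k=0..1:
  [0] +1/12 = 1/12
  [1] −1/2 = -1/2
S = -5/12
C² = P²·S² = 5/21 ; C = -0.487950

-0.487950  (= −√(5/21))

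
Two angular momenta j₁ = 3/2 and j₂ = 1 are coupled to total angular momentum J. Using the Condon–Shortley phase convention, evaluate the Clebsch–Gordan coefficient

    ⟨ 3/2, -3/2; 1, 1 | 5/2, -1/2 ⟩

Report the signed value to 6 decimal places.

√[6·0!3!2!/6! · 0!3!2!0!2!3!] = √(72/5)
  +(−1)^0/∏(0,0,3,2,0,0)! = 1/12  (running 1/12)
⟨..|..⟩ = √(72/5)·(1/12) = +0.316228

+√(1/10) = +0.316228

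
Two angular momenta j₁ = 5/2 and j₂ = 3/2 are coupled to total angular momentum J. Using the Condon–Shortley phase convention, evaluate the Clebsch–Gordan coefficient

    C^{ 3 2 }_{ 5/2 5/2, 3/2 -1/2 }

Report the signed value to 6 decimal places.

+0.645497

triangle: 1!×4!×2!/8! = 48/40320
(j±m)!: 5!×0!×1!×2!×5!×1! = 28800
prefactor² = (2J+1)×Δ×N² = 240
  k=0: +1/(0!×1!×0!×1!×4!×1!) = 1/24
Σ = 1/24  ⇒  CG² = 240×1/24² = 5/12
CG = +√(5/12) = +0.645497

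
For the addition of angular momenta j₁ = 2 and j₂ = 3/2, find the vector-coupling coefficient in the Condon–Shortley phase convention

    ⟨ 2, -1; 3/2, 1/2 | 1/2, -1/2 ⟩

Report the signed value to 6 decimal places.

+0.547723  (= +√(3/10))

j₁+j₂−J=3  J+j₁−j₂=1  J−j₁+j₂=0  j₁+j₂+J+1=5
(j₁±m₁, j₂±m₂, J±M) = (1,3,2,1,0,1)
P² = 6/5
sum k=2..2:
  [2] +1/2 = 1/2
S = 1/2
C² = P²·S² = 3/10 ; C = +0.547723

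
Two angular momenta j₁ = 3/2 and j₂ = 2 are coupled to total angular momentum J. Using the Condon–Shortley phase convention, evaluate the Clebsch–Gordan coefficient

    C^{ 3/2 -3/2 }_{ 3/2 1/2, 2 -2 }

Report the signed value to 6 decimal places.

+√(2/5) = +0.632456

j₁+j₂−J=2  J+j₁−j₂=1  J−j₁+j₂=2  j₁+j₂+J+1=6
(j₁±m₁, j₂±m₂, J±M) = (2,1,0,4,0,3)
P² = 32/5
sum k=0..0:
  [0] +1/4 = 1/4
S = 1/4
C² = P²·S² = 2/5 ; C = +0.632456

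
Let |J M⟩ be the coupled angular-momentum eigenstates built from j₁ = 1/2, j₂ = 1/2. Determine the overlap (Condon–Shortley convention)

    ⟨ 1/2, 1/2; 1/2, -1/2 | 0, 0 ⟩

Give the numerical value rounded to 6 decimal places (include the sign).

√[1·1!0!0!/2! · 1!0!0!1!0!0!] = √(1/2)
  +(−1)^0/∏(0,1,0,0,0,0)! = 1  (running 1)
⟨..|..⟩ = √(1/2)·(1) = +0.707107

+0.707107  (= +√(1/2))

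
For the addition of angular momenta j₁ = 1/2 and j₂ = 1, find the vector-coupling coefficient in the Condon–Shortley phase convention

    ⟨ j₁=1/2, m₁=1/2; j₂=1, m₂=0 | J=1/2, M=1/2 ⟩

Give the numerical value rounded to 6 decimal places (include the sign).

triangle: 1!·0!·1!/3! = 1/6
(j±m)!: 1!·0!·1!·1!·1!·0! = 1
prefactor² = (2J+1)·Δ·N² = 1/3
  k=0: +1/(0!·1!·0!·1!·0!·0!) = 1
Σ = 1  ⇒  CG² = 1/3·1² = 1/3
CG = +√(1/3) = +0.577350

+0.577350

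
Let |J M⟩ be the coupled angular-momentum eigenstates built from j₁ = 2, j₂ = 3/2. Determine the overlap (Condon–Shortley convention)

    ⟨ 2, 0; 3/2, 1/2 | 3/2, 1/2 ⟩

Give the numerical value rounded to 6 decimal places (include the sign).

-0.447214  (= −√(1/5))

j₁+j₂−J=2  J+j₁−j₂=2  J−j₁+j₂=1  j₁+j₂+J+1=6
(j₁±m₁, j₂±m₂, J±M) = (2,2,2,1,2,1)
P² = 16/45
sum k=1..2:
  [1] −1/1 = -1
  [2] +1/4 = 1/4
S = -3/4
C² = P²·S² = 1/5 ; C = -0.447214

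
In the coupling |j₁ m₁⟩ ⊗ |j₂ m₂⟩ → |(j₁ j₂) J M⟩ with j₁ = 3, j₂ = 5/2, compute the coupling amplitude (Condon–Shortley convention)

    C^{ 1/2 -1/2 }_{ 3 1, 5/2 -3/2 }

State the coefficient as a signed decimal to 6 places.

-0.308607  (= −√(2/21))

j₁+j₂−J=5  J+j₁−j₂=1  J−j₁+j₂=0  j₁+j₂+J+1=7
(j₁±m₁, j₂±m₂, J±M) = (4,2,1,4,0,1)
P² = 384/7
sum k=1..1:
  [1] −1/24 = -1/24
S = -1/24
C² = P²·S² = 2/21 ; C = -0.308607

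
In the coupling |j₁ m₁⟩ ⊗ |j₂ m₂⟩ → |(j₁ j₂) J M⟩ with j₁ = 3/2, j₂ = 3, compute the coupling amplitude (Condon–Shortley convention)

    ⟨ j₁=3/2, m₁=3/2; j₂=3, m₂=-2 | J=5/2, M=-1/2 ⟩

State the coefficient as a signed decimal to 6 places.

+0.654654

j₁+j₂−J=2  J+j₁−j₂=1  J−j₁+j₂=4  j₁+j₂+J+1=8
(j₁±m₁, j₂±m₂, J±M) = (3,0,1,5,2,3)
P² = 432/7
sum k=0..0:
  [0] +1/12 = 1/12
S = 1/12
C² = P²·S² = 3/7 ; C = +0.654654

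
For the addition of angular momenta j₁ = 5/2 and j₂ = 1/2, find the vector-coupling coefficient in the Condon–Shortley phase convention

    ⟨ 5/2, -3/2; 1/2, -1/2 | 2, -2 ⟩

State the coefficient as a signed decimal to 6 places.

+0.408248

triangle: 1!×4!×0!/6! = 24/720
(j±m)!: 1!×4!×0!×1!×0!×4! = 576
prefactor² = (2J+1)×Δ×N² = 96
  k=0: +1/(0!×1!×4!×0!×0!×0!) = 1/24
Σ = 1/24  ⇒  CG² = 96×1/24² = 1/6
CG = +√(1/6) = +0.408248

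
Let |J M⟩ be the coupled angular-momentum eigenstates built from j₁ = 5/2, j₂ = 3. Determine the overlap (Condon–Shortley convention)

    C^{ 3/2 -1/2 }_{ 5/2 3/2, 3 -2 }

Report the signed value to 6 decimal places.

triangle: 4!·1!·2!/8! = 48/40320
(j±m)!: 4!·1!·1!·5!·1!·2! = 5760
prefactor² = (2J+1)·Δ·N² = 192/7
  k=0: +1/(0!·4!·1!·1!·0!·1!) = 1/24
  k=1: −1/(1!·3!·0!·0!·1!·2!) = -1/12
Σ = -1/24  ⇒  CG² = 192/7·(-1/24)² = 1/21
CG = −√(1/21) = -0.218218

-0.218218  (= −√(1/21))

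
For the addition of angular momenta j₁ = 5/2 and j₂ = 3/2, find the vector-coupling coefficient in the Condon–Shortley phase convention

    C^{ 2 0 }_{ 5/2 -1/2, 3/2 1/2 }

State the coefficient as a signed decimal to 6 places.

j₁+j₂−J=2  J+j₁−j₂=3  J−j₁+j₂=1  j₁+j₂+J+1=7
(j₁±m₁, j₂±m₂, J±M) = (2,3,2,1,2,2)
P² = 8/7
sum k=1..2:
  [1] −1/2 = -1/2
  [2] +1/4 = 1/4
S = -1/4
C² = P²·S² = 1/14 ; C = -0.267261

−√(1/14) = -0.267261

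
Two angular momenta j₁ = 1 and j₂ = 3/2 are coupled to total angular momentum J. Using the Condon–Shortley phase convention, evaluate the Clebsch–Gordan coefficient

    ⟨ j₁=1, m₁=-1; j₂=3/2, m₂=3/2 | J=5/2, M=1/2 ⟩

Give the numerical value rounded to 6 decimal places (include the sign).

+√(1/10) ≈ +0.316228

√[6·0!2!3!/6! · 0!2!3!0!3!2!] = √(72/5)
  +(−1)^0/∏(0,0,2,3,0,0)! = 1/12  (running 1/12)
⟨..|..⟩ = √(72/5)·(1/12) = +0.316228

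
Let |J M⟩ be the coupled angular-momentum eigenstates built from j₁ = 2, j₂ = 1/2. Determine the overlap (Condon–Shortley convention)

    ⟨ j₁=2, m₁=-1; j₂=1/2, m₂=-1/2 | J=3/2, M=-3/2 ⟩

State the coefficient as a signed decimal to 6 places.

triangle: 1!·3!·0!/5! = 6/120
(j±m)!: 1!·3!·0!·1!·0!·3! = 36
prefactor² = (2J+1)·Δ·N² = 36/5
  k=0: +1/(0!·1!·3!·0!·0!·0!) = 1/6
Σ = 1/6  ⇒  CG² = 36/5·1/6² = 1/5
CG = +√(1/5) = +0.447214

+0.447214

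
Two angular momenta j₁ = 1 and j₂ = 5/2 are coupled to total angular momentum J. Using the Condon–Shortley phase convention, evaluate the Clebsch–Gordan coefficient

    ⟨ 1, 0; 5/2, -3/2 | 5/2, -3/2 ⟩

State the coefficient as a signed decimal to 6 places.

√[6·1!1!4!/7! · 1!1!1!4!1!4!] = √(576/35)
  +(−1)^0/∏(0,1,1,1,0,3)! = 1/6  (running 1/6)
  +(−1)^1/∏(1,0,0,0,1,4)! = -1/24  (running 1/8)
⟨..|..⟩ = √(576/35)·(1/8) = +0.507093

+0.507093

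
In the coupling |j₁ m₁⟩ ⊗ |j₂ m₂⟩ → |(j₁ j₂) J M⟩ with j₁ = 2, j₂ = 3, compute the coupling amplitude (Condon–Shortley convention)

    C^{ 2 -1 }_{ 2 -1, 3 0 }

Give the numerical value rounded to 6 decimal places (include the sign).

j₁+j₂−J=3  J+j₁−j₂=1  J−j₁+j₂=3  j₁+j₂+J+1=8
(j₁±m₁, j₂±m₂, J±M) = (1,3,3,3,1,3)
P² = 81/14
sum k=2..3:
  [2] +1/4 = 1/4
  [3] −1/36 = -1/36
S = 2/9
C² = P²·S² = 2/7 ; C = +0.534522

+√(2/7) = +0.534522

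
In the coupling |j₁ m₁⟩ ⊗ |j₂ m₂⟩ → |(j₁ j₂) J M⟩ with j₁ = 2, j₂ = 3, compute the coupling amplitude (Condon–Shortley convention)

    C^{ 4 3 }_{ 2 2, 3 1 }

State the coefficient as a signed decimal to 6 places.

+0.707107  (= +√(1/2))

√[9·1!3!5!/10! · 4!0!4!2!7!1!] = √(10368)
  +(−1)^0/∏(0,1,0,4,3,1)! = 1/144  (running 1/144)
⟨..|..⟩ = √(10368)·(1/144) = +0.707107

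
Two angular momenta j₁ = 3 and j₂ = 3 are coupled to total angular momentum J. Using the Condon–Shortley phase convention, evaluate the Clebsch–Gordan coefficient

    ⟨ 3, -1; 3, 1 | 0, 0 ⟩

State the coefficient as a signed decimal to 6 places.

j₁+j₂−J=6  J+j₁−j₂=0  J−j₁+j₂=0  j₁+j₂+J+1=7
(j₁±m₁, j₂±m₂, J±M) = (2,4,4,2,0,0)
P² = 2304/7
sum k=4..4:
  [4] +1/48 = 1/48
S = 1/48
C² = P²·S² = 1/7 ; C = +0.377964

+√(1/7) ≈ +0.377964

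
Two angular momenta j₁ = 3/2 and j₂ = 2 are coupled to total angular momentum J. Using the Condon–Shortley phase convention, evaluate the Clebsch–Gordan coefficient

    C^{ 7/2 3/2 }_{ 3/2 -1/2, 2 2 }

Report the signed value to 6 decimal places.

√[8·0!3!4!/8! · 1!2!4!0!5!2!] = √(2304/7)
  +(−1)^0/∏(0,0,2,4,1,0)! = 1/48  (running 1/48)
⟨..|..⟩ = √(2304/7)·(1/48) = +0.377964

+√(1/7) = +0.377964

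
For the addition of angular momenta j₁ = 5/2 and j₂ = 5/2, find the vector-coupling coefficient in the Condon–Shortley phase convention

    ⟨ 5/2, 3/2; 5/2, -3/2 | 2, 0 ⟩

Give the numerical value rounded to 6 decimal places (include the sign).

+0.109109

triangle: 3!×2!×2!/8! = 24/40320
(j±m)!: 4!×1!×1!×4!×2!×2! = 2304
prefactor² = (2J+1)×Δ×N² = 48/7
  k=0: +1/(0!×3!×1!×1!×1!×1!) = 1/6
  k=1: −1/(1!×2!×0!×0!×2!×2!) = -1/8
Σ = 1/24  ⇒  CG² = 48/7×1/24² = 1/84
CG = +√(1/84) = +0.109109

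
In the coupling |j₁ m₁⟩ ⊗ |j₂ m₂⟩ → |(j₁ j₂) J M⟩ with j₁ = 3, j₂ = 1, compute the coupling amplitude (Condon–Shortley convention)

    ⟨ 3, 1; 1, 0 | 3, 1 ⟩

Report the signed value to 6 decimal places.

+0.288675  (= +√(1/12))

√[7·1!5!1!/8! · 4!2!1!1!4!2!] = √(48)
  +(−1)^0/∏(0,1,2,1,3,0)! = 1/12  (running 1/12)
  +(−1)^1/∏(1,0,1,0,4,1)! = -1/24  (running 1/24)
⟨..|..⟩ = √(48)·(1/24) = +0.288675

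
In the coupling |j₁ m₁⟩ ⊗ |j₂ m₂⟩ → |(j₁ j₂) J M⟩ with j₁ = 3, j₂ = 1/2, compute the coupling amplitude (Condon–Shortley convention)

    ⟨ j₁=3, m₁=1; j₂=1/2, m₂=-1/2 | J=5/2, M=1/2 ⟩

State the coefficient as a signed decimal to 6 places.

√[6·1!5!0!/7! · 4!2!0!1!3!2!] = √(576/7)
  +(−1)^0/∏(0,1,2,0,3,0)! = 1/12  (running 1/12)
⟨..|..⟩ = √(576/7)·(1/12) = +0.755929

+√(4/7) = +0.755929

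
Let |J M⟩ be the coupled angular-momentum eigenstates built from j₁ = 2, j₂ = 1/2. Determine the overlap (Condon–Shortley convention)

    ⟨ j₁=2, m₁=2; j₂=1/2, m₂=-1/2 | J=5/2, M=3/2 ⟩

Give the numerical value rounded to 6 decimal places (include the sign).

√[6·0!4!1!/6! · 4!0!0!1!4!1!] = √(576/5)
  +(−1)^0/∏(0,0,0,0,4,1)! = 1/24  (running 1/24)
⟨..|..⟩ = √(576/5)·(1/24) = +0.447214

+√(1/5) ≈ +0.447214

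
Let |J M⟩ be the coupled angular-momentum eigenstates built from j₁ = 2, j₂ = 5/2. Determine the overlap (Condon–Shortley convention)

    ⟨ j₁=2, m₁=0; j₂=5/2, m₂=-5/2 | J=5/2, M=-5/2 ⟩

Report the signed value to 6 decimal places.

√[6·2!2!3!/8! · 2!2!0!5!0!5!] = √(1440/7)
  +(−1)^0/∏(0,2,2,0,0,3)! = 1/24  (running 1/24)
⟨..|..⟩ = √(1440/7)·(1/24) = +0.597614

+0.597614  (= +√(5/14))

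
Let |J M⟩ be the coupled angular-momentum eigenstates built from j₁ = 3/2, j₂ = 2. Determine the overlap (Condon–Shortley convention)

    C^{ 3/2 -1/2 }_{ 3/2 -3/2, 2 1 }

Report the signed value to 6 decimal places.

triangle: 2!×1!×2!/6! = 4/720
(j±m)!: 0!×3!×3!×1!×1!×2! = 72
prefactor² = (2J+1)×Δ×N² = 8/5
  k=2: +1/(2!×0!×1!×1!×0!×1!) = 1/2
Σ = 1/2  ⇒  CG² = 8/5×1/2² = 2/5
CG = +√(2/5) = +0.632456

+0.632456  (= +√(2/5))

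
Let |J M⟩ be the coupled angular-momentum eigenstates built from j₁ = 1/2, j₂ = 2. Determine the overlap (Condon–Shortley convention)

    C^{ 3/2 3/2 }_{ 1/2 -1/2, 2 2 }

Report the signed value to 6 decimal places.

−√(4/5) ≈ -0.894427

triangle: 1!×0!×3!/5! = 6/120
(j±m)!: 0!×1!×4!×0!×3!×0! = 144
prefactor² = (2J+1)×Δ×N² = 144/5
  k=1: −1/(1!×0!×0!×3!×0!×0!) = -1/6
Σ = -1/6  ⇒  CG² = 144/5×(-1/6)² = 4/5
CG = −√(4/5) = -0.894427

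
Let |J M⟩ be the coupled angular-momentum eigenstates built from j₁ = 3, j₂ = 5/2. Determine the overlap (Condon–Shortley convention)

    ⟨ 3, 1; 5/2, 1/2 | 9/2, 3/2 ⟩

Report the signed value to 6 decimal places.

√[10·1!5!4!/11! · 4!2!3!2!6!3!] = √(138240/77)
  +(−1)^0/∏(0,1,2,3,3,1)! = 1/72  (running 1/72)
  +(−1)^1/∏(1,0,1,2,4,2)! = -1/96  (running 1/288)
⟨..|..⟩ = √(138240/77)·(1/288) = +0.147122

+√(5/231) ≈ +0.147122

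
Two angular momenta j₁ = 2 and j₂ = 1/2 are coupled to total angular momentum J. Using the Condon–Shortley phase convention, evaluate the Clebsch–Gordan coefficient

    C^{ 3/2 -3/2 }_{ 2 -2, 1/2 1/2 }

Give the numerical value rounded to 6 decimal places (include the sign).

j₁+j₂−J=1  J+j₁−j₂=3  J−j₁+j₂=0  j₁+j₂+J+1=5
(j₁±m₁, j₂±m₂, J±M) = (0,4,1,0,0,3)
P² = 144/5
sum k=1..1:
  [1] −1/6 = -1/6
S = -1/6
C² = P²·S² = 4/5 ; C = -0.894427

-0.894427  (= −√(4/5))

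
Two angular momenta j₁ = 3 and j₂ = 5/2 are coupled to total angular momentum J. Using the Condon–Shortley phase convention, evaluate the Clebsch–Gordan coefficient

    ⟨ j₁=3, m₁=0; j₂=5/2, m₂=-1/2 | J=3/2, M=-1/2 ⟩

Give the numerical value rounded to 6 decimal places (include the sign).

+√(4/35) = +0.338062

√[4·4!2!1!/8! · 3!3!2!3!1!2!] = √(144/35)
  +(−1)^1/∏(1,3,2,1,0,0)! = -1/12  (running -1/12)
  +(−1)^2/∏(2,2,1,0,1,1)! = 1/4  (running 1/6)
⟨..|..⟩ = √(144/35)·(1/6) = +0.338062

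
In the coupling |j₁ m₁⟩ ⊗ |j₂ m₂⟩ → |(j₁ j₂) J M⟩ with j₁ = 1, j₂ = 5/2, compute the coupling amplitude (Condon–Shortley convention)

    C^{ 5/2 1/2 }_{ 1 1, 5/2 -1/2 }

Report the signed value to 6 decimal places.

+0.717137

√[6·1!1!4!/7! · 2!0!2!3!3!2!] = √(288/35)
  +(−1)^0/∏(0,1,0,2,1,2)! = 1/4  (running 1/4)
⟨..|..⟩ = √(288/35)·(1/4) = +0.717137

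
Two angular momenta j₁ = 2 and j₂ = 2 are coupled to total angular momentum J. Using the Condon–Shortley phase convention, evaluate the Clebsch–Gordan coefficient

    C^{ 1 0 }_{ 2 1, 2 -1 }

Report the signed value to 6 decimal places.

√[3·3!1!1!/6! · 3!1!1!3!1!1!] = √(9/10)
  +(−1)^0/∏(0,3,1,1,0,0)! = 1/6  (running 1/6)
  +(−1)^1/∏(1,2,0,0,1,1)! = -1/2  (running -1/3)
⟨..|..⟩ = √(9/10)·(-1/3) = -0.316228

−√(1/10) ≈ -0.316228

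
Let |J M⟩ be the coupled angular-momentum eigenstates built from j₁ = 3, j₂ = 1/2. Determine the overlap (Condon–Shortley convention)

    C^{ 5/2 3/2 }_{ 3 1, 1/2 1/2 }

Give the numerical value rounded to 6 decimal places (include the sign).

-0.534522  (= −√(2/7))

√[6·1!5!0!/7! · 4!2!1!0!4!1!] = √(1152/7)
  +(−1)^1/∏(1,0,1,0,4,0)! = -1/24  (running -1/24)
⟨..|..⟩ = √(1152/7)·(-1/24) = -0.534522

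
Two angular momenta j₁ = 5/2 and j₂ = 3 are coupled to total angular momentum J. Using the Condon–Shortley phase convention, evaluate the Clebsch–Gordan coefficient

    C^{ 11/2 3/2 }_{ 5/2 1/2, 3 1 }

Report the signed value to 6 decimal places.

j₁+j₂−J=0  J+j₁−j₂=5  J−j₁+j₂=6  j₁+j₂+J+1=12
(j₁±m₁, j₂±m₂, J±M) = (3,2,4,2,7,4)
P² = 1658880/11
sum k=0..0:
  [0] +1/576 = 1/576
S = 1/576
C² = P²·S² = 5/11 ; C = +0.674200

+√(5/11) = +0.674200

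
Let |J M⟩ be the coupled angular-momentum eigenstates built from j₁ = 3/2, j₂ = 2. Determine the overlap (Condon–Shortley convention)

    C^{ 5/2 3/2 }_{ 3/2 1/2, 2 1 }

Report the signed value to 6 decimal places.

−√(1/35) = -0.169031

triangle: 1!·2!·3!/7! = 12/5040
(j±m)!: 2!·1!·3!·1!·4!·1! = 288
prefactor² = (2J+1)·Δ·N² = 144/35
  k=0: +1/(0!·1!·1!·3!·1!·0!) = 1/6
  k=1: −1/(1!·0!·0!·2!·2!·1!) = -1/4
Σ = -1/12  ⇒  CG² = 144/35·(-1/12)² = 1/35
CG = −√(1/35) = -0.169031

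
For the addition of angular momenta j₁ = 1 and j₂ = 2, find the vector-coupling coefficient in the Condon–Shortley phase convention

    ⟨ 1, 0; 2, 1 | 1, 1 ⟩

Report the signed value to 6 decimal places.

j₁+j₂−J=2  J+j₁−j₂=0  J−j₁+j₂=2  j₁+j₂+J+1=5
(j₁±m₁, j₂±m₂, J±M) = (1,1,3,1,2,0)
P² = 6/5
sum k=1..1:
  [1] −1/2 = -1/2
S = -1/2
C² = P²·S² = 3/10 ; C = -0.547723

-0.547723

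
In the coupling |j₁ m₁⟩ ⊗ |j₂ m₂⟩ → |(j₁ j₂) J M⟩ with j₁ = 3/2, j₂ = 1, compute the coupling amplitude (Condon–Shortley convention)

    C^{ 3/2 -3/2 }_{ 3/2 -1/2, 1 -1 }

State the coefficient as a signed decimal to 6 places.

+0.632456

j₁+j₂−J=1  J+j₁−j₂=2  J−j₁+j₂=1  j₁+j₂+J+1=5
(j₁±m₁, j₂±m₂, J±M) = (1,2,0,2,0,3)
P² = 8/5
sum k=0..0:
  [0] +1/2 = 1/2
S = 1/2
C² = P²·S² = 2/5 ; C = +0.632456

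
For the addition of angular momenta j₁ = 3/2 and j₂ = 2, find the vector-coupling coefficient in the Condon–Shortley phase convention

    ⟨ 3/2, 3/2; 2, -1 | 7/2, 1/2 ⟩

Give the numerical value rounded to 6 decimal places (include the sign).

triangle: 0!×3!×4!/8! = 144/40320
(j±m)!: 3!×0!×1!×3!×4!×3! = 5184
prefactor² = (2J+1)×Δ×N² = 5184/35
  k=0: +1/(0!×0!×0!×1!×3!×3!) = 1/36
Σ = 1/36  ⇒  CG² = 5184/35×1/36² = 4/35
CG = +√(4/35) = +0.338062

+√(4/35) = +0.338062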